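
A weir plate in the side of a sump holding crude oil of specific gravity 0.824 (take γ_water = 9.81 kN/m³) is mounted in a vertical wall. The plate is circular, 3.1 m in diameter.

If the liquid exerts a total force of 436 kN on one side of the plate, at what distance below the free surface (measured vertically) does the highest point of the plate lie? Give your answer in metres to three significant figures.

d_top ≈ 5.60 m

γ = 0.824 × 9.81 = 8.08344 kN/m³.
A = π(1.55)² = 7.54768 m².
From F = γ·h_c·A, the centroid depth is h_c = 436/(8.08344 × 7.54768) = 7.14623 m.
The centroid is at the centre, 1.55 m below the top of the plate, so the highest point sits at h_top = 7.14623 − 1.55 = 5.59623 m below the surface.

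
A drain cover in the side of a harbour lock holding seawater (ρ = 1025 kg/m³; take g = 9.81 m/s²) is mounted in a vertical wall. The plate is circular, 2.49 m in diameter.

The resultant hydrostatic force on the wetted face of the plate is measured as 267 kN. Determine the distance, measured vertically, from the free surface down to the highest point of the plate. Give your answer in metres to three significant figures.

d_top ≈ 4.21 m

γ = ρg = 1025 × 9.81 / 1000 = 10.05525 kN/m³.
A = π(1.245)² = 4.86955 m².
From F = γ·h_c·A, the centroid depth is h_c = 267/(10.05525 × 4.86955) = 5.45293 m.
The centroid is at the centre, 1.245 m below the top of the plate, so the highest point sits at h_top = 5.45293 − 1.245 = 4.20793 m below the surface.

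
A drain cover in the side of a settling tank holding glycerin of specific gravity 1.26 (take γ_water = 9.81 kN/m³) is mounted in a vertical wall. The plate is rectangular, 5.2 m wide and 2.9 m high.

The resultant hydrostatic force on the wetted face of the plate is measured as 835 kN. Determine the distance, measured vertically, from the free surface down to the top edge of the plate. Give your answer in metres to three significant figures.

γ = 1.26 × 9.81 = 12.3606 kN/m³.
A = 5.2 × 2.9 = 15.08 m².
From F = γ·h_c·A, the centroid depth is h_c = 835/(12.3606 × 15.08) = 4.47967 m.
The centroid lies 2.9/2 = 1.45 m below the top edge, so the top edge sits at h_top = 4.47967 − 1.45 = 3.02967 m below the surface.

d_top ≈ 3.03 m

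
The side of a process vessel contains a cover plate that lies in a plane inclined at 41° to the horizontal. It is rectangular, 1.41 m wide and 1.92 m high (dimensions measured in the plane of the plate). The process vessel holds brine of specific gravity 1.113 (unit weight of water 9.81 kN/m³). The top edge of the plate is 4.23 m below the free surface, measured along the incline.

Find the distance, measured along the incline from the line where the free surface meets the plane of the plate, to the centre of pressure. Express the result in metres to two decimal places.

y_p = 5.25 m

γ = 1.113 × 9.81 = 10.91853 kN/m³.
Let θ = 41° be the plate's angle to the horizontal; measure y along the incline from where the plane meets the free surface. Vertical depth h = y·sinθ with sinθ = 0.656059.
The centroid lies 1.92/2 = 0.96 m below the top edge, so y_c = 4.23 + 0.96 = 5.19 m and h_c = 5.19 × 0.656059 = 3.40495 m.
A = 1.41 × 1.92 = 2.7072 m².
Resultant F = γ·h_c·A = 10.91853 × 3.40495 × 2.7072 = 100.646 kN.
I_c = b·h³/12 = 1.41 × 1.92³/12 = 0.831652 m⁴.
Centre of pressure: y_p = y_c + I_c/(y_c·A) = 5.19 + 0.831652/(5.19 × 2.7072) = 5.19 + 0.0591908 = 5.24919 m along the plane.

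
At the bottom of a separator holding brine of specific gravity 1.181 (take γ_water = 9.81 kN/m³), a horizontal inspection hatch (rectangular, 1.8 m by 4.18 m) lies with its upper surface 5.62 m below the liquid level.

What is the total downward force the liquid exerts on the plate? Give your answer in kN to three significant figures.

F ≈ 490 kN

γ = 1.181 × 9.81 = 11.58561 kN/m³.
The plate is horizontal, so pressure is uniform at p = γ·h = 11.58561 × 5.62 = 65.1111 kN/m².
A = 1.8 × 4.18 = 7.524 m².
F = p·A = 65.1111 × 7.524 = 489.896 kN.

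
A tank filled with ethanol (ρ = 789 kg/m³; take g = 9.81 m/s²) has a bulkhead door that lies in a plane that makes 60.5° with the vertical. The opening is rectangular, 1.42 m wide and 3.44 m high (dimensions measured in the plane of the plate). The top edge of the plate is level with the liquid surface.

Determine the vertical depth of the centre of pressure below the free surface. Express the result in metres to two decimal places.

γ = ρg = 789 × 9.81 / 1000 = 7.74009 kN/m³.
The plate makes 60.5° with the vertical, i.e. θ = 90° − 60.5° = 29.5° to the horizontal. Measuring y along the incline from the free-surface line, vertical depth h = y·sinθ with sinθ = 0.492424.
The centroid lies 3.44/2 = 1.72 m below the top edge, so y_c = 1.72 m and h_c = 1.72 × 0.492424 = 0.846969 m.
A = 1.42 × 3.44 = 4.8848 m².
Resultant F = γ·h_c·A = 7.74009 × 0.846969 × 4.8848 = 32.0229 kN.
I_c = b·h³/12 = 1.42 × 3.44³/12 = 4.81706 m⁴.
Centre of pressure: y_p = y_c + I_c/(y_c·A) = 1.72 + 4.81706/(1.72 × 4.8848) = 1.72 + 0.573333 = 2.29333 m along the plane.
Vertically, h_p = y_p·sinθ = 2.29333 × 0.492424 = 1.12929 m.

h_p = 1.13 m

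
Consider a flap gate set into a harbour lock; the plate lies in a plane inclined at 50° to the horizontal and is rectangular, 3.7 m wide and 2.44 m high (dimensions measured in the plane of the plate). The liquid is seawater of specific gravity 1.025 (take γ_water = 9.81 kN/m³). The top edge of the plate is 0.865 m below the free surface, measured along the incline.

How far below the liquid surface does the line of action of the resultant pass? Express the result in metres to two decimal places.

γ = 1.025 × 9.81 = 10.05525 kN/m³.
Let θ = 50° be the plate's angle to the horizontal; measure y along the incline from where the plane meets the free surface. Vertical depth h = y·sinθ with sinθ = 0.766044.
The centroid lies 2.44/2 = 1.22 m below the top edge, so y_c = 0.865 + 1.22 = 2.085 m and h_c = 2.085 × 0.766044 = 1.5972 m.
A = 3.7 × 2.44 = 9.028 m².
Resultant F = γ·h_c·A = 10.05525 × 1.5972 × 9.028 = 144.992 kN.
I_c = b·h³/12 = 3.7 × 2.44³/12 = 4.47909 m⁴.
Centre of pressure: y_p = y_c + I_c/(y_c·A) = 2.085 + 4.47909/(2.085 × 9.028) = 2.085 + 0.237954 = 2.32295 m along the plane.
Vertically, h_p = y_p·sinθ = 2.32295 × 0.766044 = 1.77948 m.

h_p = 1.78 m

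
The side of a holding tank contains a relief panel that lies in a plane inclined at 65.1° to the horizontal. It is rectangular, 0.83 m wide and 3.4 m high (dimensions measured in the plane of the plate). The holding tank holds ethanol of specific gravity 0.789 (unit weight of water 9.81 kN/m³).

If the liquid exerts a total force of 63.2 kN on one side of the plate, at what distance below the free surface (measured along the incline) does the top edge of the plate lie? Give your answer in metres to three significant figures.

γ = 0.789 × 9.81 = 7.74009 kN/m³.
A = 0.83 × 3.4 = 2.822 m².
From F = γ·h_c·A, the centroid depth is h_c = 63.2/(7.74009 × 2.822) = 2.89344 m.
Let θ = 65.1° be the plate's angle to the horizontal; measure y along the incline from where the plane meets the free surface. Vertical depth h = y·sinθ with sinθ = 0.907044.
Along the incline, y_c = h_c/sinθ = 2.89344/0.907044 = 3.18997 m.
The centroid lies 3.4/2 = 1.7 m below the top edge, so the top edge sits at y_top = 3.18997 − 1.7 = 1.48997 m along the incline.

y_top ≈ 1.49 m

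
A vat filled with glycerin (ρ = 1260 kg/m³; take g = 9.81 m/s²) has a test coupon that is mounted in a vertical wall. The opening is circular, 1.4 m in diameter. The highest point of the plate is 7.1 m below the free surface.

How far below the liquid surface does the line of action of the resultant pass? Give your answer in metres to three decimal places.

γ = ρg = 1260 × 9.81 / 1000 = 12.3606 kN/m³.
The centroid is at the centre, 0.7 m below the top of the plate, so the centroid depth is h_c = 7.1 + 0.7 = 7.8 m.
A = π(0.7)² = 1.53938 m².
Resultant F = γ·h_c·A = 12.3606 × 7.8 × 1.53938 = 148.416 kN.
I_c = πr⁴/4 = π × 0.7⁴/4 = 0.188574 m⁴.
Centre of pressure: y_p = y_c + I_c/(y_c·A) = 7.8 + 0.188574/(7.8 × 1.53938) = 7.8 + 0.0157051 = 7.81571 m along the plane.

h_p = 7.816 m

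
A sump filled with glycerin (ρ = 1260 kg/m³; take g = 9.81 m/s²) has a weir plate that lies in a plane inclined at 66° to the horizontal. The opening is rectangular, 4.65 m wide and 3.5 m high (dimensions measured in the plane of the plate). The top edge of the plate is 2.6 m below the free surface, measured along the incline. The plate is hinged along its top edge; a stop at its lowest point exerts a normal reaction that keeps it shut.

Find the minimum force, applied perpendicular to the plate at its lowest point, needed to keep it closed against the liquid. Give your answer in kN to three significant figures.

P ≈ 453 kN

γ = ρg = 1260 × 9.81 / 1000 = 12.3606 kN/m³.
Let θ = 66° be the plate's angle to the horizontal; measure y along the incline from where the plane meets the free surface. Vertical depth h = y·sinθ with sinθ = 0.913545.
The centroid lies 3.5/2 = 1.75 m below the top edge, so y_c = 2.6 + 1.75 = 4.35 m and h_c = 4.35 × 0.913545 = 3.97392 m.
A = 4.65 × 3.5 = 16.275 m².
Resultant F = γ·h_c·A = 12.3606 × 3.97392 × 16.275 = 799.429 kN.
I_c = b·h³/12 = 4.65 × 3.5³/12 = 16.6141 m⁴.
Centre of pressure: y_p = y_c + I_c/(y_c·A) = 4.35 + 16.6141/(4.35 × 16.275) = 4.35 + 0.234675 = 4.58467 m along the plane.
The resultant acts 1.75 + 0.234675 = 1.98467 m (along the plate) below the hinge at the top edge, so the moment about the hinge is M = F × 1.98467 = 799.429 × 1.98467 = 1586.6 kN·m.
A normal force at the bottom, 3.5 m from the hinge, must supply this moment: P = 1586.6/3.5 = 453.314 kN.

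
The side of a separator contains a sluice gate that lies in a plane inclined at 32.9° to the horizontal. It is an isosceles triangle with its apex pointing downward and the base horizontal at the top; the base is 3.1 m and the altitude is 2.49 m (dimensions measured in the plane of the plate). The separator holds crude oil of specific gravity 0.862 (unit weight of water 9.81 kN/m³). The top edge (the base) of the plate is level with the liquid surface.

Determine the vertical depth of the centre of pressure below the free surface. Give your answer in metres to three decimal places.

γ = 0.862 × 9.81 = 8.45622 kN/m³.
Let θ = 32.9° be the plate's angle to the horizontal; measure y along the incline from where the plane meets the free surface. Vertical depth h = y·sinθ with sinθ = 0.543174.
With the apex down, the centroid sits h/3 = 2.49/3 = 0.83 m below the base (the top edge), so y_c = 0.83 m and h_c = 0.83 × 0.543174 = 0.450834 m.
A = ½ × 3.1 × 2.49 = 3.8595 m².
Resultant F = γ·h_c·A = 8.45622 × 0.450834 × 3.8595 = 14.7138 kN.
I_c = b·h³/36 = 3.1 × 2.49³/36 = 1.3294 m⁴.
Centre of pressure: y_p = y_c + I_c/(y_c·A) = 0.83 + 1.3294/(0.83 × 3.8595) = 0.83 + 0.414999 = 1.245 m along the plane.
Vertically, h_p = y_p·sinθ = 1.245 × 0.543174 = 0.676252 m.

h_p = 0.676 m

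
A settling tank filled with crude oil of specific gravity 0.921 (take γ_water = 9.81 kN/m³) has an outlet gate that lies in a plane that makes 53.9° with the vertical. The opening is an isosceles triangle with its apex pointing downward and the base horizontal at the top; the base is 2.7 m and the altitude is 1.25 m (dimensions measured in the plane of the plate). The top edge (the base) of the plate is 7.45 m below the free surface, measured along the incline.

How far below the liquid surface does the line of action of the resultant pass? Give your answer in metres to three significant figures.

h_p = 4.64 m

γ = 0.921 × 9.81 = 9.03501 kN/m³.
The plate makes 53.9° with the vertical, i.e. θ = 90° − 53.9° = 36.1° to the horizontal. Measuring y along the incline from the free-surface line, vertical depth h = y·sinθ with sinθ = 0.589196.
With the apex down, the centroid sits h/3 = 1.25/3 = 0.416667 m below the base (the top edge), so y_c = 7.45 + 0.416667 = 7.86667 m and h_c = 7.86667 × 0.589196 = 4.63501 m.
A = ½ × 2.7 × 1.25 = 1.6875 m².
Resultant F = γ·h_c·A = 9.03501 × 4.63501 × 1.6875 = 70.668 kN.
I_c = b·h³/36 = 2.7 × 1.25³/36 = 0.146484 m⁴.
Centre of pressure: y_p = y_c + I_c/(y_c·A) = 7.86667 + 0.146484/(7.86667 × 1.6875) = 7.86667 + 0.0110346 = 7.8777 m along the plane.
Vertically, h_p = y_p·sinθ = 7.8777 × 0.589196 = 4.64151 m.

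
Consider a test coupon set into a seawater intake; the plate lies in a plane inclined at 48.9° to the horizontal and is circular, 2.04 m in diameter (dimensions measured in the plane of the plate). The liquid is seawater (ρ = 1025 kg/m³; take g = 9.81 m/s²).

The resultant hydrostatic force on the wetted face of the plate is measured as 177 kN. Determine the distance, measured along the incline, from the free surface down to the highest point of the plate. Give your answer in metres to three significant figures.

γ = ρg = 1025 × 9.81 / 1000 = 10.05525 kN/m³.
A = π(1.02)² = 3.26851 m².
From F = γ·h_c·A, the centroid depth is h_c = 177/(10.05525 × 3.26851) = 5.38556 m.
Let θ = 48.9° be the plate's angle to the horizontal; measure y along the incline from where the plane meets the free surface. Vertical depth h = y·sinθ with sinθ = 0.753563.
Along the incline, y_c = h_c/sinθ = 5.38556/0.753563 = 7.14679 m.
The centroid is at the centre, 1.02 m below the top of the plate, so the highest point sits at y_top = 7.14679 − 1.02 = 6.12679 m along the incline.

y_top ≈ 6.13 m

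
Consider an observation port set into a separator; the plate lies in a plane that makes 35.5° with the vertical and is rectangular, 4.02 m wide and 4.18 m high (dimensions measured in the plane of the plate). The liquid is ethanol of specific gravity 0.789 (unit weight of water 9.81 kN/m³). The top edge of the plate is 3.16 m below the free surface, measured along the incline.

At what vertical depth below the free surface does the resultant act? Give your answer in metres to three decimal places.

h_p = 4.500 m

γ = 0.789 × 9.81 = 7.74009 kN/m³.
The plate makes 35.5° with the vertical, i.e. θ = 90° − 35.5° = 54.5° to the horizontal. Measuring y along the incline from the free-surface line, vertical depth h = y·sinθ with sinθ = 0.814116.
The centroid lies 4.18/2 = 2.09 m below the top edge, so y_c = 3.16 + 2.09 = 5.25 m and h_c = 5.25 × 0.814116 = 4.27411 m.
A = 4.02 × 4.18 = 16.8036 m².
Resultant F = γ·h_c·A = 7.74009 × 4.27411 × 16.8036 = 555.897 kN.
I_c = b·h³/12 = 4.02 × 4.18³/12 = 24.4666 m⁴.
Centre of pressure: y_p = y_c + I_c/(y_c·A) = 5.25 + 24.4666/(5.25 × 16.8036) = 5.25 + 0.27734 = 5.52734 m along the plane.
Vertically, h_p = y_p·sinθ = 5.52734 × 0.814116 = 4.4999 m.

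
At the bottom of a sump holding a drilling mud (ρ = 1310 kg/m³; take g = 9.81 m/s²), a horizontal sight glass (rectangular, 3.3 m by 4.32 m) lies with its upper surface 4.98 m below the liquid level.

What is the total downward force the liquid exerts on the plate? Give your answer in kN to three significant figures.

γ = ρg = 1310 × 9.81 / 1000 = 12.8511 kN/m³.
The plate is horizontal, so pressure is uniform at p = γ·h = 12.8511 × 4.98 = 63.9985 kN/m².
A = 3.3 × 4.32 = 14.256 m².
F = p·A = 63.9985 × 14.256 = 912.363 kN.

F ≈ 912 kN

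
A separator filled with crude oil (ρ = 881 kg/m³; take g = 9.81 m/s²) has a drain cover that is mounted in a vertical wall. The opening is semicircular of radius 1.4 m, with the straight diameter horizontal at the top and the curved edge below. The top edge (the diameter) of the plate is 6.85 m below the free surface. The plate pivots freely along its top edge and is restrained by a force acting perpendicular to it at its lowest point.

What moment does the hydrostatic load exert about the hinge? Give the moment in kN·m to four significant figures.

γ = ρg = 881 × 9.81 / 1000 = 8.64261 kN/m³.
The centroid of a semicircle lies 4r/(3π) = 0.594178 m from the diameter, here below the top edge, so the centroid depth is h_c = 6.85 + 0.594178 = 7.44418 m.
A = πr²/2 = π × 1.4²/2 = 3.07876 m².
Resultant F = γ·h_c·A = 8.64261 × 7.44418 × 3.07876 = 198.079 kN.
I_c = (π/8 − 8/(9π))·r⁴ = 0.109757 × 1.4⁴ = 0.421642 m⁴.
Centre of pressure: y_p = y_c + I_c/(y_c·A) = 7.44418 + 0.421642/(7.44418 × 3.07876) = 7.44418 + 0.0183972 = 7.46258 m along the plane.
The resultant acts 0.594178 + 0.0183972 = 0.612575 m (along the plate) below the hinge at the top edge, so the moment about the hinge is M = F × 0.612575 = 198.079 × 0.612575 = 121.338 kN·m.

M ≈ 121.3 kN·m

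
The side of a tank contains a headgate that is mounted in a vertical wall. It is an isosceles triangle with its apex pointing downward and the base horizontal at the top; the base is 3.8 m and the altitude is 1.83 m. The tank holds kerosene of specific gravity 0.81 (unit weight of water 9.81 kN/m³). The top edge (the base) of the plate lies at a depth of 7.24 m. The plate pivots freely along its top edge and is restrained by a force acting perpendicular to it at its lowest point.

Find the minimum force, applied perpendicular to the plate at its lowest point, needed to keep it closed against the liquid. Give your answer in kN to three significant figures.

P ≈ 75.1 kN

γ = 0.81 × 9.81 = 7.9461 kN/m³.
With the apex down, the centroid sits h/3 = 1.83/3 = 0.61 m below the base (the top edge), so the centroid depth is h_c = 7.24 + 0.61 = 7.85 m.
A = ½ × 3.8 × 1.83 = 3.477 m².
Resultant F = γ·h_c·A = 7.9461 × 7.85 × 3.477 = 216.884 kN.
I_c = b·h³/36 = 3.8 × 1.83³/36 = 0.646896 m⁴.
Centre of pressure: y_p = y_c + I_c/(y_c·A) = 7.85 + 0.646896/(7.85 × 3.477) = 7.85 + 0.0237006 = 7.8737 m along the plane.
The resultant acts 0.61 + 0.0237006 = 0.633701 m (along the plate) below the hinge at the top edge, so the moment about the hinge is M = F × 0.633701 = 216.884 × 0.633701 = 137.44 kN·m.
A normal force at the bottom, 1.83 m from the hinge, must supply this moment: P = 137.44/1.83 = 75.1038 kN.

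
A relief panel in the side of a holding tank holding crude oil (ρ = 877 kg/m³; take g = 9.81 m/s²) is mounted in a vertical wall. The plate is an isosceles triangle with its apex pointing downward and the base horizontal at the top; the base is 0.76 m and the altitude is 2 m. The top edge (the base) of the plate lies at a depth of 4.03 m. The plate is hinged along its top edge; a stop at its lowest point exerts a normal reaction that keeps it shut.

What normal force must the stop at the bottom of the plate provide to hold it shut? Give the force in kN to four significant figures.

P ≈ 10.96 kN

γ = ρg = 877 × 9.81 / 1000 = 8.60337 kN/m³.
With the apex down, the centroid sits h/3 = 2/3 = 0.666667 m below the base (the top edge), so the centroid depth is h_c = 4.03 + 0.666667 = 4.69667 m.
A = ½ × 0.76 × 2 = 0.76 m².
Resultant F = γ·h_c·A = 8.60337 × 4.69667 × 0.76 = 30.7095 kN.
I_c = b·h³/36 = 0.76 × 2³/36 = 0.168889 m⁴.
Centre of pressure: y_p = y_c + I_c/(y_c·A) = 4.69667 + 0.168889/(4.69667 × 0.76) = 4.69667 + 0.0473149 = 4.74398 m along the plane.
The resultant acts 0.666667 + 0.0473149 = 0.713982 m (along the plate) below the hinge at the top edge, so the moment about the hinge is M = F × 0.713982 = 30.7095 × 0.713982 = 21.926 kN·m.
A normal force at the bottom, 2 m from the hinge, must supply this moment: P = 21.926/2 = 10.963 kN.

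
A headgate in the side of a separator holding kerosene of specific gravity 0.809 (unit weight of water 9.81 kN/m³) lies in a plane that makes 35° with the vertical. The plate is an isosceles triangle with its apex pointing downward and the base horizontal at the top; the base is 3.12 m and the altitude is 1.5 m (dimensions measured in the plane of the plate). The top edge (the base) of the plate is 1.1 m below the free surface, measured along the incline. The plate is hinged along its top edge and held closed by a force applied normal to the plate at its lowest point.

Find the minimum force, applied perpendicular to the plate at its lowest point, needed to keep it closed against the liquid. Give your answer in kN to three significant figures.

P ≈ 9.38 kN

γ = 0.809 × 9.81 = 7.93629 kN/m³.
The plate makes 35° with the vertical, i.e. θ = 90° − 35° = 55° to the horizontal. Measuring y along the incline from the free-surface line, vertical depth h = y·sinθ with sinθ = 0.819152.
With the apex down, the centroid sits h/3 = 1.5/3 = 0.5 m below the base (the top edge), so y_c = 1.1 + 0.5 = 1.6 m and h_c = 1.6 × 0.819152 = 1.31064 m.
A = ½ × 3.12 × 1.5 = 2.34 m².
Resultant F = γ·h_c·A = 7.93629 × 1.31064 × 2.34 = 24.3398 kN.
I_c = b·h³/36 = 3.12 × 1.5³/36 = 0.2925 m⁴.
Centre of pressure: y_p = y_c + I_c/(y_c·A) = 1.6 + 0.2925/(1.6 × 2.34) = 1.6 + 0.078125 = 1.67813 m along the plane.
The resultant acts 0.5 + 0.078125 = 0.578125 m (along the plate) below the hinge at the top edge, so the moment about the hinge is M = F × 0.578125 = 24.3398 × 0.578125 = 14.0714 kN·m.
A normal force at the bottom, 1.5 m from the hinge, must supply this moment: P = 14.0714/1.5 = 9.38093 kN.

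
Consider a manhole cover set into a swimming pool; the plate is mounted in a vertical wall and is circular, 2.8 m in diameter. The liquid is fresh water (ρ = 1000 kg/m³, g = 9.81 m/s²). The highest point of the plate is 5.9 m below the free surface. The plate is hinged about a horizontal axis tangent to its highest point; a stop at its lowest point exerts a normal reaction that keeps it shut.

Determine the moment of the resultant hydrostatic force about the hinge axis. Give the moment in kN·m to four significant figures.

M ≈ 646.9 kN·m

γ = ρg = 1000 × 9.81 = 9810 N/m³ = 9.81 kN/m³.
The centroid is at the centre, 1.4 m below the top of the plate, so the centroid depth is h_c = 5.9 + 1.4 = 7.3 m.
A = π(1.4)² = 6.15752 m².
Resultant F = γ·h_c·A = 9.81 × 7.3 × 6.15752 = 440.958 kN.
I_c = πr⁴/4 = π × 1.4⁴/4 = 3.01719 m⁴.
Centre of pressure: y_p = y_c + I_c/(y_c·A) = 7.3 + 3.01719/(7.3 × 6.15752) = 7.3 + 0.0671234 = 7.36712 m along the plane.
The resultant acts 1.4 + 0.0671234 = 1.46712 m (along the plate) below the hinge at the top edge, so the moment about the hinge is M = F × 1.46712 = 440.958 × 1.46712 = 646.938 kN·m.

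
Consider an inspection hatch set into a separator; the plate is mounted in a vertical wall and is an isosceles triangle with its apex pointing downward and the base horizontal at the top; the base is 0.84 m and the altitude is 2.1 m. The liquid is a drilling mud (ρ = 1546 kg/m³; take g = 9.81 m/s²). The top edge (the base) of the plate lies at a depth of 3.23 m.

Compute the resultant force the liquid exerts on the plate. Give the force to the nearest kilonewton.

γ = ρg = 1546 × 9.81 / 1000 = 15.16626 kN/m³.
With the apex down, the centroid sits h/3 = 2.1/3 = 0.7 m below the base (the top edge), so the centroid depth is h_c = 3.23 + 0.7 = 3.93 m.
A = ½ × 0.84 × 2.1 = 0.882 m².
Resultant F = γ·h_c·A = 15.16626 × 3.93 × 0.882 = 52.5702 kN.

F ≈ 53 kN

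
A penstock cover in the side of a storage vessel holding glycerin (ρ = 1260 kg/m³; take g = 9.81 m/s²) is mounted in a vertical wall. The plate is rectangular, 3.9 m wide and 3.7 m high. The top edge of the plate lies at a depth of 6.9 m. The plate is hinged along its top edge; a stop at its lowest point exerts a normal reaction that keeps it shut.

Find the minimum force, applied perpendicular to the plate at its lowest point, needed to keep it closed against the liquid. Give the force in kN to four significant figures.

P ≈ 835.3 kN

γ = ρg = 1260 × 9.81 / 1000 = 12.3606 kN/m³.
The centroid lies 3.7/2 = 1.85 m below the top edge, so the centroid depth is h_c = 6.9 + 1.85 = 8.75 m.
A = 3.9 × 3.7 = 14.43 m².
Resultant F = γ·h_c·A = 12.3606 × 8.75 × 14.43 = 1560.68 kN.
I_c = b·h³/12 = 3.9 × 3.7³/12 = 16.4622 m⁴.
Centre of pressure: y_p = y_c + I_c/(y_c·A) = 8.75 + 16.4622/(8.75 × 14.43) = 8.75 + 0.130381 = 8.88038 m along the plane.
The resultant acts 1.85 + 0.130381 = 1.98038 m (along the plate) below the hinge at the top edge, so the moment about the hinge is M = F × 1.98038 = 1560.68 × 1.98038 = 3090.74 kN·m.
A normal force at the bottom, 3.7 m from the hinge, must supply this moment: P = 3090.74/3.7 = 835.335 kN.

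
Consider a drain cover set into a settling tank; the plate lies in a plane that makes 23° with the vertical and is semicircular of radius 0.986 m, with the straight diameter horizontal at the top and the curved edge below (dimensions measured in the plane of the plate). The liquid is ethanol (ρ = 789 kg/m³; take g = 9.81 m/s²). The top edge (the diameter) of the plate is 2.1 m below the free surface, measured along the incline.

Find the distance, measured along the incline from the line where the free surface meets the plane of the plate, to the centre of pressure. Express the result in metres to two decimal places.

γ = ρg = 789 × 9.81 / 1000 = 7.74009 kN/m³.
The plate makes 23° with the vertical, i.e. θ = 90° − 23° = 67° to the horizontal. Measuring y along the incline from the free-surface line, vertical depth h = y·sinθ with sinθ = 0.920505.
The centroid of a semicircle lies 4r/(3π) = 0.418471 m from the diameter, here below the top edge, so y_c = 2.1 + 0.418471 = 2.51847 m and h_c = 2.51847 × 0.920505 = 2.31826 m.
A = πr²/2 = π × 0.986²/2 = 1.52712 m².
Resultant F = γ·h_c·A = 7.74009 × 2.31826 × 1.52712 = 27.4019 kN.
I_c = (π/8 − 8/(9π))·r⁴ = 0.109757 × 0.986⁴ = 0.103738 m⁴.
Centre of pressure: y_p = y_c + I_c/(y_c·A) = 2.51847 + 0.103738/(2.51847 × 1.52712) = 2.51847 + 0.0269729 = 2.54544 m along the plane.

y_p = 2.55 m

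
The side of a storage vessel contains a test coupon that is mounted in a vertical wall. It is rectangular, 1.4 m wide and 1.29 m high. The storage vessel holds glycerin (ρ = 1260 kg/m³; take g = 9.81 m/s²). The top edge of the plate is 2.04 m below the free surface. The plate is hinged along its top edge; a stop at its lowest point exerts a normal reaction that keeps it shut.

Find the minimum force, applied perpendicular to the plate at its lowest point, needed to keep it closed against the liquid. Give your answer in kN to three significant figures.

γ = ρg = 1260 × 9.81 / 1000 = 12.3606 kN/m³.
The centroid lies 1.29/2 = 0.645 m below the top edge, so the centroid depth is h_c = 2.04 + 0.645 = 2.685 m.
A = 1.4 × 1.29 = 1.806 m².
Resultant F = γ·h_c·A = 12.3606 × 2.685 × 1.806 = 59.9379 kN.
I_c = b·h³/12 = 1.4 × 1.29³/12 = 0.250447 m⁴.
Centre of pressure: y_p = y_c + I_c/(y_c·A) = 2.685 + 0.250447/(2.685 × 1.806) = 2.685 + 0.051648 = 2.73665 m along the plane.
The resultant acts 0.645 + 0.051648 = 0.696648 m (along the plate) below the hinge at the top edge, so the moment about the hinge is M = F × 0.696648 = 59.9379 × 0.696648 = 41.7556 kN·m.
A normal force at the bottom, 1.29 m from the hinge, must supply this moment: P = 41.7556/1.29 = 32.3687 kN.

P ≈ 32.4 kN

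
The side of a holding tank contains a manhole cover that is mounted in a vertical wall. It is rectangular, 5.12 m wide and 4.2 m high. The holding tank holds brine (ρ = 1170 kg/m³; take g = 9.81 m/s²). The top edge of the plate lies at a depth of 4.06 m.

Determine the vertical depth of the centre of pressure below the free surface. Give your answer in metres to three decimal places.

γ = ρg = 1170 × 9.81 / 1000 = 11.4777 kN/m³.
The centroid lies 4.2/2 = 2.1 m below the top edge, so the centroid depth is h_c = 4.06 + 2.1 = 6.16 m.
A = 5.12 × 4.2 = 21.504 m².
Resultant F = γ·h_c·A = 11.4777 × 6.16 × 21.504 = 1520.39 kN.
I_c = b·h³/12 = 5.12 × 4.2³/12 = 31.6109 m⁴.
Centre of pressure: y_p = y_c + I_c/(y_c·A) = 6.16 + 31.6109/(6.16 × 21.504) = 6.16 + 0.238637 = 6.39864 m along the plane.

h_p = 6.399 m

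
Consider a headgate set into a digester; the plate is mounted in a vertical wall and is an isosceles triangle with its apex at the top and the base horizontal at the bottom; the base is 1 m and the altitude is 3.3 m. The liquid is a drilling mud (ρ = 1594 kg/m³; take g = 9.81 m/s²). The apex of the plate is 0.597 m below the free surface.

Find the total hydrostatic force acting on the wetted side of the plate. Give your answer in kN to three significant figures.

F ≈ 72.2 kN

γ = ρg = 1594 × 9.81 / 1000 = 15.63714 kN/m³.
With the apex up, the centroid sits 2h/3 = 2 × 3.3/3 = 2.2 m below the apex, so the centroid depth is h_c = 0.597 + 2.2 = 2.797 m.
A = ½ × 1 × 3.3 = 1.65 m².
Resultant F = γ·h_c·A = 15.63714 × 2.797 × 1.65 = 72.1662 kN.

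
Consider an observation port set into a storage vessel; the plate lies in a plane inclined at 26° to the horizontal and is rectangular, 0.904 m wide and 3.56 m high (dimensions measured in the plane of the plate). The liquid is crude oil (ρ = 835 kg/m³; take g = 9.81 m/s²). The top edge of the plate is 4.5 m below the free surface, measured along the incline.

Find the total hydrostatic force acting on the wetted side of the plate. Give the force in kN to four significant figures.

F ≈ 72.57 kN

γ = ρg = 835 × 9.81 / 1000 = 8.19135 kN/m³.
Let θ = 26° be the plate's angle to the horizontal; measure y along the incline from where the plane meets the free surface. Vertical depth h = y·sinθ with sinθ = 0.438371.
The centroid lies 3.56/2 = 1.78 m below the top edge, so y_c = 4.5 + 1.78 = 6.28 m and h_c = 6.28 × 0.438371 = 2.75297 m.
A = 0.904 × 3.56 = 3.21824 m².
Resultant F = γ·h_c·A = 8.19135 × 2.75297 × 3.21824 = 72.5731 kN.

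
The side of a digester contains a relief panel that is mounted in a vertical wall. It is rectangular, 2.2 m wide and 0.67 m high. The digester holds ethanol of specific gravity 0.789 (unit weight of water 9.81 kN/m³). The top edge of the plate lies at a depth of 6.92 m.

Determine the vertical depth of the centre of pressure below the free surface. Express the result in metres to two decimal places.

γ = 0.789 × 9.81 = 7.74009 kN/m³.
The centroid lies 0.67/2 = 0.335 m below the top edge, so the centroid depth is h_c = 6.92 + 0.335 = 7.255 m.
A = 2.2 × 0.67 = 1.474 m².
Resultant F = γ·h_c·A = 7.74009 × 7.255 × 1.474 = 82.7715 kN.
I_c = b·h³/12 = 2.2 × 0.67³/12 = 0.0551399 m⁴.
Centre of pressure: y_p = y_c + I_c/(y_c·A) = 7.255 + 0.0551399/(7.255 × 1.474) = 7.255 + 0.00515622 = 7.26016 m along the plane.

h_p = 7.26 m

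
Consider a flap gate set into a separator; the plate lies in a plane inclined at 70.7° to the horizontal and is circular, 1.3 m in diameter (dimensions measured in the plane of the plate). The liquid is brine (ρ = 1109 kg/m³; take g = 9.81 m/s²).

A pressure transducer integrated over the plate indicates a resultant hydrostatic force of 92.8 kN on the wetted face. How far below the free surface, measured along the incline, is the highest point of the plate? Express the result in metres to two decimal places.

y_top ≈ 6.16 m

γ = ρg = 1109 × 9.81 / 1000 = 10.87929 kN/m³.
A = π(0.65)² = 1.32732 m².
From F = γ·h_c·A, the centroid depth is h_c = 92.8/(10.87929 × 1.32732) = 6.42646 m.
Let θ = 70.7° be the plate's angle to the horizontal; measure y along the incline from where the plane meets the free surface. Vertical depth h = y·sinθ with sinθ = 0.943801.
Along the incline, y_c = h_c/sinθ = 6.42646/0.943801 = 6.80913 m.
The centroid is at the centre, 0.65 m below the top of the plate, so the highest point sits at y_top = 6.80913 − 0.65 = 6.15913 m along the incline.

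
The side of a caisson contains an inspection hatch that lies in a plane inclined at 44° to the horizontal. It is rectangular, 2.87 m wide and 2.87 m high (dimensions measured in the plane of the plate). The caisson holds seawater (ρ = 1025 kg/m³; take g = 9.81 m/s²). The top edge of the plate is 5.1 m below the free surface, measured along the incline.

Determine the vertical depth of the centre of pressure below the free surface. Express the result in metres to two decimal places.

γ = ρg = 1025 × 9.81 / 1000 = 10.05525 kN/m³.
Let θ = 44° be the plate's angle to the horizontal; measure y along the incline from where the plane meets the free surface. Vertical depth h = y·sinθ with sinθ = 0.694658.
The centroid lies 2.87/2 = 1.435 m below the top edge, so y_c = 5.1 + 1.435 = 6.535 m and h_c = 6.535 × 0.694658 = 4.53959 m.
A = 2.87 × 2.87 = 8.2369 m².
Resultant F = γ·h_c·A = 10.05525 × 4.53959 × 8.2369 = 375.987 kN.
I_c = b·h³/12 = 2.87 × 2.87³/12 = 5.65388 m⁴.
Centre of pressure: y_p = y_c + I_c/(y_c·A) = 6.535 + 5.65388/(6.535 × 8.2369) = 6.535 + 0.105036 = 6.64004 m along the plane.
Vertically, h_p = y_p·sinθ = 6.64004 × 0.694658 = 4.61256 m.

h_p = 4.61 m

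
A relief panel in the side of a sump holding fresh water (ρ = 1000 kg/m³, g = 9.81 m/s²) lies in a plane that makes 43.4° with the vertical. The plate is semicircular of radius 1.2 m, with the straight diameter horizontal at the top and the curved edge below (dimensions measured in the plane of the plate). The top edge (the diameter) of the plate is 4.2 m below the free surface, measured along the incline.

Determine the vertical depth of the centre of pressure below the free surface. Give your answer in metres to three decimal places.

γ = ρg = 1000 × 9.81 = 9810 N/m³ = 9.81 kN/m³.
The plate makes 43.4° with the vertical, i.e. θ = 90° − 43.4° = 46.6° to the horizontal. Measuring y along the incline from the free-surface line, vertical depth h = y·sinθ with sinθ = 0.726575.
The centroid of a semicircle lies 4r/(3π) = 0.509296 m from the diameter, here below the top edge, so y_c = 4.2 + 0.509296 = 4.7093 m and h_c = 4.7093 × 0.726575 = 3.42166 m.
A = πr²/2 = π × 1.2²/2 = 2.26195 m².
Resultant F = γ·h_c·A = 9.81 × 3.42166 × 2.26195 = 75.9257 kN.
I_c = (π/8 − 8/(9π))·r⁴ = 0.109757 × 1.2⁴ = 0.227592 m⁴.
Centre of pressure: y_p = y_c + I_c/(y_c·A) = 4.7093 + 0.227592/(4.7093 × 2.26195) = 4.7093 + 0.0213657 = 4.73067 m along the plane.
Vertically, h_p = y_p·sinθ = 4.73067 × 0.726575 = 3.43719 m.

h_p = 3.437 m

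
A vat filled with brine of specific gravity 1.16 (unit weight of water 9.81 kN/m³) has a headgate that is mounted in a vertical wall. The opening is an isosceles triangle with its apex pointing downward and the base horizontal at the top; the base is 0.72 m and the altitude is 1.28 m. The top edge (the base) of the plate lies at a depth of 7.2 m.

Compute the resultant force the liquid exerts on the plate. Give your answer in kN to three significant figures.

γ = 1.16 × 9.81 = 11.3796 kN/m³.
With the apex down, the centroid sits h/3 = 1.28/3 = 0.426667 m below the base (the top edge), so the centroid depth is h_c = 7.2 + 0.426667 = 7.62667 m.
A = ½ × 0.72 × 1.28 = 0.4608 m².
Resultant F = γ·h_c·A = 11.3796 × 7.62667 × 0.4608 = 39.9921 kN.

F ≈ 40.0 kN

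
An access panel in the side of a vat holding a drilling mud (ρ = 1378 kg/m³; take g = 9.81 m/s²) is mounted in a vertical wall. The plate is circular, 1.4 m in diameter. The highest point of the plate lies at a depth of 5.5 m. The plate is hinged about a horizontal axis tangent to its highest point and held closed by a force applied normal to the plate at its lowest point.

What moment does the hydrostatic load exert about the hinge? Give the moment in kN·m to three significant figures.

M ≈ 92.9 kN·m

γ = ρg = 1378 × 9.81 / 1000 = 13.51818 kN/m³.
The centroid is at the centre, 0.7 m below the top of the plate, so the centroid depth is h_c = 5.5 + 0.7 = 6.2 m.
A = π(0.7)² = 1.53938 m².
Resultant F = γ·h_c·A = 13.51818 × 6.2 × 1.53938 = 129.02 kN.
I_c = πr⁴/4 = π × 0.7⁴/4 = 0.188574 m⁴.
Centre of pressure: y_p = y_c + I_c/(y_c·A) = 6.2 + 0.188574/(6.2 × 1.53938) = 6.2 + 0.0197581 = 6.21976 m along the plane.
The resultant acts 0.7 + 0.0197581 = 0.719758 m (along the plate) below the hinge at the top edge, so the moment about the hinge is M = F × 0.719758 = 129.02 × 0.719758 = 92.8632 kN·m.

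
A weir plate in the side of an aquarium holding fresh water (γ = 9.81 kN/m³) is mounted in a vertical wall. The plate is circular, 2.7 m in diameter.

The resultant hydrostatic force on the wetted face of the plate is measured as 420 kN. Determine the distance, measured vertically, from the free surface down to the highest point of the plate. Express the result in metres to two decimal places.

d_top ≈ 6.13 m

γ = 9.81 kN/m³.
A = π(1.35)² = 5.72555 m².
From F = γ·h_c·A, the centroid depth is h_c = 420/(9.81 × 5.72555) = 7.47761 m.
The centroid is at the centre, 1.35 m below the top of the plate, so the highest point sits at h_top = 7.47761 − 1.35 = 6.12761 m below the surface.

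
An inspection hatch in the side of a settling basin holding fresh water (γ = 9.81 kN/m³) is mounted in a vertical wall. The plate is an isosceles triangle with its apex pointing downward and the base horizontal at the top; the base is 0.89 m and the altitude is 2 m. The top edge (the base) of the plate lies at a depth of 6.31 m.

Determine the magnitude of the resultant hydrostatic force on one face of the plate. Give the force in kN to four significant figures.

F ≈ 60.91 kN

γ = 9.81 kN/m³.
With the apex down, the centroid sits h/3 = 2/3 = 0.666667 m below the base (the top edge), so the centroid depth is h_c = 6.31 + 0.666667 = 6.97667 m.
A = ½ × 0.89 × 2 = 0.89 m².
Resultant F = γ·h_c·A = 9.81 × 6.97667 × 0.89 = 60.9126 kN.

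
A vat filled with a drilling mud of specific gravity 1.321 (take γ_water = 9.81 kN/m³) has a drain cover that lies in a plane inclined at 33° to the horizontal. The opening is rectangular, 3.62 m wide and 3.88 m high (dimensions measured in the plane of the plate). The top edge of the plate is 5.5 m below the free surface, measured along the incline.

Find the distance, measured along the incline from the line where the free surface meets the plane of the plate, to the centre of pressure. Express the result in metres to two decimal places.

γ = 1.321 × 9.81 = 12.95901 kN/m³.
Let θ = 33° be the plate's angle to the horizontal; measure y along the incline from where the plane meets the free surface. Vertical depth h = y·sinθ with sinθ = 0.544639.
The centroid lies 3.88/2 = 1.94 m below the top edge, so y_c = 5.5 + 1.94 = 7.44 m and h_c = 7.44 × 0.544639 = 4.05211 m.
A = 3.62 × 3.88 = 14.0456 m².
Resultant F = γ·h_c·A = 12.95901 × 4.05211 × 14.0456 = 737.553 kN.
I_c = b·h³/12 = 3.62 × 3.88³/12 = 17.6207 m⁴.
Centre of pressure: y_p = y_c + I_c/(y_c·A) = 7.44 + 17.6207/(7.44 × 14.0456) = 7.44 + 0.16862 = 7.60862 m along the plane.

y_p = 7.61 m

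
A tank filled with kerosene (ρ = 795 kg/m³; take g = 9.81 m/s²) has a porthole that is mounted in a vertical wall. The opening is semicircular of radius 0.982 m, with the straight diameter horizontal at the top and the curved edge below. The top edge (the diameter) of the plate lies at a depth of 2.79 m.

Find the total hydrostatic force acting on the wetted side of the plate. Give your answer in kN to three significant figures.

F ≈ 37.9 kN

γ = ρg = 795 × 9.81 / 1000 = 7.79895 kN/m³.
The centroid of a semicircle lies 4r/(3π) = 0.416774 m from the diameter, here below the top edge, so the centroid depth is h_c = 2.79 + 0.416774 = 3.20677 m.
A = πr²/2 = π × 0.982²/2 = 1.51476 m².
Resultant F = γ·h_c·A = 7.79895 × 3.20677 × 1.51476 = 37.8833 kN.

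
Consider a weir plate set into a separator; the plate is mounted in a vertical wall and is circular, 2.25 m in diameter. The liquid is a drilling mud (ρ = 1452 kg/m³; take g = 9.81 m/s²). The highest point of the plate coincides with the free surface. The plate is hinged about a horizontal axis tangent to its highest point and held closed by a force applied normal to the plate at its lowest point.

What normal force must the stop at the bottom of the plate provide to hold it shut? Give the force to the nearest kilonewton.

γ = ρg = 1452 × 9.81 / 1000 = 14.24412 kN/m³.
The centroid is at the centre, 1.125 m below the top of the plate, so the centroid depth is h_c = 1.125 m.
A = π(1.125)² = 3.97608 m².
Resultant F = γ·h_c·A = 14.24412 × 1.125 × 3.97608 = 63.7152 kN.
I_c = πr⁴/4 = π × 1.125⁴/4 = 1.25806 m⁴.
Centre of pressure: y_p = y_c + I_c/(y_c·A) = 1.125 + 1.25806/(1.125 × 3.97608) = 1.125 + 0.281251 = 1.40625 m along the plane.
The resultant acts 1.125 + 0.281251 = 1.40625 m (along the plate) below the hinge at the top edge, so the moment about the hinge is M = F × 1.40625 = 63.7152 × 1.40625 = 89.5995 kN·m.
A normal force at the bottom, 2.25 m from the hinge, must supply this moment: P = 89.5995/2.25 = 39.822 kN.

P ≈ 40 kN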